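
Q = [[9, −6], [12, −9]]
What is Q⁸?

tr Q = 0 and det Q = −9, so the characteristic polynomial is λ² − (0)λ + (−9) with roots 3 and −3.
Eigenvectors give P = [[−1, −1], [−1, −2]] with P⁻¹ = [[−2, 1], [1, −1]], and Q = P·diag(3, −3)·P⁻¹.
Then Q⁸ = P·diag(6561, 6561)·P⁻¹ = [[−6561, −6561], [−6561, −13122]] · [[−2, 1], [1, −1]] = [[6561, 0], [0, 6561]].

[[6561, 0], [0, 6561]]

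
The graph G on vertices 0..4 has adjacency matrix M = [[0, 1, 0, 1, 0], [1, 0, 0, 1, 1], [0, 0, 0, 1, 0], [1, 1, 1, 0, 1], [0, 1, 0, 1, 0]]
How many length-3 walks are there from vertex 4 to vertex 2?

1

The number of length-3 walks from vertex 4 to vertex 2 is entry (4,2) of M^3, where M is the adjacency matrix.
M^2 = [[2, 1, 1, 1, 2], [1, 3, 1, 2, 1], [1, 1, 1, 0, 1], [1, 2, 0, 4, 1], [2, 1, 1, 1, 2]]
M^3 = [[2, 5, 1, 6, 2], [5, 4, 2, 6, 5], [1, 2, 0, 4, 1], [6, 6, 4, 4, 6], [2, 5, 1, 6, 2]]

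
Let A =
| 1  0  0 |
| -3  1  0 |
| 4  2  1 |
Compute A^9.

[[1, 0, 0], [-27, 1, 0], [-180, 18, 1]]

A = I + N where N = [[0, 0, 0], [-3, 0, 0], [4, 2, 0]] is strictly lower-triangular, so N^3 = 0.
(I + N)^9 = I + 9·N + 36·N^2 = [[1, 0, 0], [-27, 1, 0], [-180, 18, 1]].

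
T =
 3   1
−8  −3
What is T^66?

[[1, 0], [0, 1]]

T² = I (check: tr T = 0 and det T = −1), so T^66 = I since 66 is even.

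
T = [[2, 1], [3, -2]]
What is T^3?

[[14, 7], [21, -14]]

T^2 = [[7, 0], [0, 7]]
T^3 = [[14, 7], [21, -14]]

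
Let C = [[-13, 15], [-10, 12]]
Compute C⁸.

[[19171, -18915], [12610, -12354]]

tr C = -1 and det C = -6, so the characteristic polynomial is λ² − (-1)λ + (-6) with roots -3 and 2.
Eigenvectors give P = [[3, 1], [2, 1]] with P⁻¹ = [[1, -1], [-2, 3]], and C = P·diag(-3, 2)·P⁻¹.
Then C⁸ = P·diag(6561, 256)·P⁻¹ = [[19683, 256], [13122, 256]] · [[1, -1], [-2, 3]] = [[19171, -18915], [12610, -12354]].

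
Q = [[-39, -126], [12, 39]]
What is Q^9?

tr Q = 0 and det Q = -9, so the characteristic polynomial is λ² − (0)λ + (-9) with roots 3 and -3.
Eigenvectors give P = [[-3, 7], [1, -2]] with P⁻¹ = [[2, 7], [1, 3]], and Q = P·diag(3, -3)·P⁻¹.
Then Q^9 = P·diag(19683, -19683)·P⁻¹ = [[-59049, -137781], [19683, 39366]] · [[2, 7], [1, 3]] = [[-255879, -826686], [78732, 255879]].

[[-255879, -826686], [78732, 255879]]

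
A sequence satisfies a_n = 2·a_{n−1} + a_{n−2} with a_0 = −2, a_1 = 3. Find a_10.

5164

With companion matrix B = [[2, 1], [1, 0]], [a_n, a_{n−1}]ᵀ = B·[a_{n−1}, a_{n−2}]ᵀ, so [a_10, a_9]ᵀ = B^9·[a_1, a_0]ᵀ.
B^9 = [[2378, 985], [985, 408]], giving [a_10, a_9]ᵀ = [[5164], [2139]].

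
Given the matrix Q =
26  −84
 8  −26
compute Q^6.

tr Q = 0 and det Q = −4, so the characteristic polynomial is λ² − (0)λ + (−4) with roots 2 and −2.
Eigenvectors give P = [[7, 3], [2, 1]] with P⁻¹ = [[1, −3], [−2, 7]], and Q = P·diag(2, −2)·P⁻¹.
Then Q^6 = P·diag(64, 64)·P⁻¹ = [[448, 192], [128, 64]] · [[1, −3], [−2, 7]] = [[64, 0], [0, 64]].

[[64, 0], [0, 64]]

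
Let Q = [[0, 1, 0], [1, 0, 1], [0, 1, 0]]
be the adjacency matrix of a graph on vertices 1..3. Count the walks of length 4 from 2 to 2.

The number of length-4 walks from vertex 2 to vertex 2 is entry (2,2) of Q^4, where Q is the adjacency matrix.
Q^2 = [[1, 0, 1], [0, 2, 0], [1, 0, 1]]
Q^3 = [[0, 2, 0], [2, 0, 2], [0, 2, 0]]
Q^4 = [[2, 0, 2], [0, 4, 0], [2, 0, 2]]

4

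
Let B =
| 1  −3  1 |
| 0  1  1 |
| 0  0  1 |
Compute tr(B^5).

B = I + N where N = [[0, −3, 1], [0, 0, 1], [0, 0, 0]] is strictly upper-triangular, so N^3 = 0.
(I + N)^5 = I + 5·N + 10·N^2 = [[1, −15, −25], [0, 1, 5], [0, 0, 1]].

3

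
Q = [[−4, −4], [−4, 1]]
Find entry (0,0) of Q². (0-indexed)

32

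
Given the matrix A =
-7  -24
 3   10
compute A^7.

[[-1015, -3048], [381, 1144]]

tr A = 3 and det A = 2, so the characteristic polynomial is λ² − (3)λ + (2) with roots 2 and 1.
Eigenvectors give P = [[-8, -3], [3, 1]] with P⁻¹ = [[1, 3], [-3, -8]], and A = P·diag(2, 1)·P⁻¹.
Then A^7 = P·diag(128, 1)·P⁻¹ = [[-1024, -3], [384, 1]] · [[1, 3], [-3, -8]] = [[-1015, -3048], [381, 1144]].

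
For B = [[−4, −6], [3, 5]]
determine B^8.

[[−254, −510], [255, 511]]

tr B = 1 and det B = −2, so the characteristic polynomial is λ² − (1)λ + (−2) with roots 2 and −1.
Eigenvectors give P = [[−1, 2], [1, −1]] with P⁻¹ = [[1, 2], [1, 1]], and B = P·diag(2, −1)·P⁻¹.
Then B^8 = P·diag(256, 1)·P⁻¹ = [[−256, 2], [256, −1]] · [[1, 2], [1, 1]] = [[−254, −510], [255, 511]].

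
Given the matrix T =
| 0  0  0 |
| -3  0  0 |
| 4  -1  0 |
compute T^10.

T is strictly triangular, hence nilpotent: T^3 = 0, so T^10 = 0.

[[0, 0, 0], [0, 0, 0], [0, 0, 0]]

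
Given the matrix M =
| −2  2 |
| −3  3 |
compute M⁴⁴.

M² = M (a projection; rank 1, trace 1), so M⁴⁴ = M.

[[−2, 2], [−3, 3]]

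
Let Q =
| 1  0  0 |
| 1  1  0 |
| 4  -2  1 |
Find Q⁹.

[[1, 0, 0], [9, 1, 0], [-36, -18, 1]]

Q = I + N where N = [[0, 0, 0], [1, 0, 0], [4, -2, 0]] is strictly lower-triangular, so N³ = 0.
(I + N)⁹ = I + 9·N + 36·N² = [[1, 0, 0], [9, 1, 0], [-36, -18, 1]].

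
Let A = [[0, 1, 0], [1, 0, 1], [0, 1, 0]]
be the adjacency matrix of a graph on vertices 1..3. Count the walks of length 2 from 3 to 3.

1

The number of length-2 walks from vertex 3 to vertex 3 is entry (3,3) of A², where A is the adjacency matrix.
A² = [[1, 0, 1], [0, 2, 0], [1, 0, 1]]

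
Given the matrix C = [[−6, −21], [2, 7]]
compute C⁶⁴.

[[−6, −21], [2, 7]]

C² = C (a projection; rank 1, trace 1), so C⁶⁴ = C.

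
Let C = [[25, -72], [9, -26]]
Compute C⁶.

tr C = -1 and det C = -2, so the characteristic polynomial is λ² − (-1)λ + (-2) with roots 1 and -2.
Eigenvectors give P = [[3, -8], [1, -3]] with P⁻¹ = [[3, -8], [1, -3]], and C = P·diag(1, -2)·P⁻¹.
Then C⁶ = P·diag(1, 64)·P⁻¹ = [[3, -512], [1, -192]] · [[3, -8], [1, -3]] = [[-503, 1512], [-189, 568]].

[[-503, 1512], [-189, 568]]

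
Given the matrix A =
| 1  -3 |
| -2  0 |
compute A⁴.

[[55, -39], [-26, 42]]

A² = [[7, -3], [-2, 6]]
A³ = [[13, -21], [-14, 6]]
A⁴ = [[55, -39], [-26, 42]]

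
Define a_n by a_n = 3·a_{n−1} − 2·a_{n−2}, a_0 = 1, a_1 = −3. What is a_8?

With companion matrix M = [[3, −2], [1, 0]], [a_n, a_{n−1}]ᵀ = M·[a_{n−1}, a_{n−2}]ᵀ, so [a_8, a_7]ᵀ = M⁷·[a_1, a_0]ᵀ.
M⁷ = [[255, −254], [127, −126]], giving [a_8, a_7]ᵀ = [[−1019], [−507]].

−1019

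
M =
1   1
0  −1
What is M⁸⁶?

M² = I (check: tr M = 0 and det M = −1), so M⁸⁶ = I since 86 is even.

[[1, 0], [0, 1]]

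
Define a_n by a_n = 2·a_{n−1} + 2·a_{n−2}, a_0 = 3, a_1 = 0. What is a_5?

With companion matrix Q = [[2, 2], [1, 0]], [a_n, a_{n−1}]ᵀ = Q·[a_{n−1}, a_{n−2}]ᵀ, so [a_5, a_4]ᵀ = Q⁴·[a_1, a_0]ᵀ.
Q⁴ = [[44, 32], [16, 12]], giving [a_5, a_4]ᵀ = [[96], [36]].

96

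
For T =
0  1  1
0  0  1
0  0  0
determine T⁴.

T is strictly triangular, hence nilpotent: T³ = 0, so T⁴ = 0.

[[0, 0, 0], [0, 0, 0], [0, 0, 0]]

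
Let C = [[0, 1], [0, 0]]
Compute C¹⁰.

C is strictly triangular, hence nilpotent: C² = 0, so C¹⁰ = 0.

[[0, 0], [0, 0]]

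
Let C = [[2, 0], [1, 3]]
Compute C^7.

[[128, 0], [2059, 2187]]

tr C = 5 and det C = 6, so the characteristic polynomial is λ² − (5)λ + (6) with roots 3 and 2.
Eigenvectors give P = [[0, −1], [−1, 1]] with P⁻¹ = [[−1, −1], [−1, 0]], and C = P·diag(3, 2)·P⁻¹.
Then C^7 = P·diag(2187, 128)·P⁻¹ = [[0, −128], [−2187, 128]] · [[−1, −1], [−1, 0]] = [[128, 0], [2059, 2187]].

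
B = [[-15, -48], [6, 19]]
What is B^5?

[[-1935, -5808], [726, 2179]]

tr B = 4 and det B = 3, so the characteristic polynomial is λ² − (4)λ + (3) with roots 3 and 1.
Eigenvectors give P = [[-8, -3], [3, 1]] with P⁻¹ = [[1, 3], [-3, -8]], and B = P·diag(3, 1)·P⁻¹.
Then B^5 = P·diag(243, 1)·P⁻¹ = [[-1944, -3], [729, 1]] · [[1, 3], [-3, -8]] = [[-1935, -5808], [726, 2179]].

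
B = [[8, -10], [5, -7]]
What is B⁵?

tr B = 1 and det B = -6, so the characteristic polynomial is λ² − (1)λ + (-6) with roots -2 and 3.
Eigenvectors give P = [[1, 2], [1, 1]] with P⁻¹ = [[-1, 2], [1, -1]], and B = P·diag(-2, 3)·P⁻¹.
Then B⁵ = P·diag(-32, 243)·P⁻¹ = [[-32, 486], [-32, 243]] · [[-1, 2], [1, -1]] = [[518, -550], [275, -307]].

[[518, -550], [275, -307]]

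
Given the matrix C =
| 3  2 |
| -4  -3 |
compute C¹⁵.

[[3, 2], [-4, -3]]

C² = I (check: tr C = 0 and det C = -1), so C¹⁵ = C since 15 is odd.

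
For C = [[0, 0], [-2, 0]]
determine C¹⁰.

[[0, 0], [0, 0]]

C is strictly triangular, hence nilpotent: C² = 0, so C¹⁰ = 0.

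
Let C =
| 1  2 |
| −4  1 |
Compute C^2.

[[−7, 4], [−8, −7]]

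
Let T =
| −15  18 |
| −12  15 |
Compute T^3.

[[−135, 162], [−108, 135]]

tr T = 0 and det T = −9, so the characteristic polynomial is λ² − (0)λ + (−9) with roots 3 and −3.
Eigenvectors give P = [[1, 3], [1, 2]] with P⁻¹ = [[−2, 3], [1, −1]], and T = P·diag(3, −3)·P⁻¹.
Then T^3 = P·diag(27, −27)·P⁻¹ = [[27, −81], [27, −54]] · [[−2, 3], [1, −1]] = [[−135, 162], [−108, 135]].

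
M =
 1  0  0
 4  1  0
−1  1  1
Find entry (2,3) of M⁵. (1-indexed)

M = I + N where N = [[0, 0, 0], [4, 0, 0], [−1, 1, 0]] is strictly lower-triangular, so N³ = 0.
(I + N)⁵ = I + 5·N + 10·N² = [[1, 0, 0], [20, 1, 0], [35, 5, 1]].

0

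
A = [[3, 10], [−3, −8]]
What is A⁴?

[[−309, −650], [195, 406]]

tr A = −5 and det A = 6, so the characteristic polynomial is λ² − (−5)λ + (6) with roots −2 and −3.
Eigenvectors give P = [[−2, −5], [1, 3]] with P⁻¹ = [[−3, −5], [1, 2]], and A = P·diag(−2, −3)·P⁻¹.
Then A⁴ = P·diag(16, 81)·P⁻¹ = [[−32, −405], [16, 243]] · [[−3, −5], [1, 2]] = [[−309, −650], [195, 406]].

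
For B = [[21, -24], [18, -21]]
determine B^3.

[[189, -216], [162, -189]]

tr B = 0 and det B = -9, so the characteristic polynomial is λ² − (0)λ + (-9) with roots -3 and 3.
Eigenvectors give P = [[1, 4], [1, 3]] with P⁻¹ = [[-3, 4], [1, -1]], and B = P·diag(-3, 3)·P⁻¹.
Then B^3 = P·diag(-27, 27)·P⁻¹ = [[-27, 108], [-27, 81]] · [[-3, 4], [1, -1]] = [[189, -216], [162, -189]].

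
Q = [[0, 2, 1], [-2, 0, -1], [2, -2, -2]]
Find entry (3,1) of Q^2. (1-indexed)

0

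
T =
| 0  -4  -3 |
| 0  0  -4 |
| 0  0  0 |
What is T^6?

[[0, 0, 0], [0, 0, 0], [0, 0, 0]]

T is strictly triangular, hence nilpotent: T^3 = 0, so T^6 = 0.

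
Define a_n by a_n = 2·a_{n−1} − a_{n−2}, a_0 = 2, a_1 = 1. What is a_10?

With companion matrix Q = [[2, −1], [1, 0]], [a_n, a_{n−1}]ᵀ = Q·[a_{n−1}, a_{n−2}]ᵀ, so [a_10, a_9]ᵀ = Q⁹·[a_1, a_0]ᵀ.
Q⁹ = [[10, −9], [9, −8]], giving [a_10, a_9]ᵀ = [[−8], [−7]].

−8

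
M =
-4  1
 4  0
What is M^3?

[[-96, 20], [80, -16]]

M^2 = [[20, -4], [-16, 4]]
M^3 = [[-96, 20], [80, -16]]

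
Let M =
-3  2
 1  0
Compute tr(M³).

M² = [[11, -6], [-3, 2]]
M³ = [[-39, 22], [11, -6]]

-45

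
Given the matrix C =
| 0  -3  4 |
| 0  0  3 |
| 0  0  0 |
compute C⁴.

C is strictly triangular, hence nilpotent: C³ = 0, so C⁴ = 0.

[[0, 0, 0], [0, 0, 0], [0, 0, 0]]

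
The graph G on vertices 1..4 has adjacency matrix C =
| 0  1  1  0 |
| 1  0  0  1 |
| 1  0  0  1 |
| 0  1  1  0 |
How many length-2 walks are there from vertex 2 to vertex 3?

2

The number of length-2 walks from vertex 2 to vertex 3 is entry (2,3) of C², where C is the adjacency matrix.
C² = [[2, 0, 0, 2], [0, 2, 2, 0], [0, 2, 2, 0], [2, 0, 0, 2]]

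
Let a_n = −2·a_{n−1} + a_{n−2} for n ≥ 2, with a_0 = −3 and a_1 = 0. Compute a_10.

With companion matrix B = [[−2, 1], [1, 0]], [a_n, a_{n−1}]ᵀ = B·[a_{n−1}, a_{n−2}]ᵀ, so [a_10, a_9]ᵀ = B⁹·[a_1, a_0]ᵀ.
B⁹ = [[−2378, 985], [985, −408]], giving [a_10, a_9]ᵀ = [[−2955], [1224]].

−2955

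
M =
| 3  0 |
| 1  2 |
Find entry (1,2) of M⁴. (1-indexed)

0

M² = [[9, 0], [5, 4]]
M³ = [[27, 0], [19, 8]]
M⁴ = [[81, 0], [65, 16]]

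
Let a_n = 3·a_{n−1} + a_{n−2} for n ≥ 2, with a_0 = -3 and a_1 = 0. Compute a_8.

With companion matrix C = [[3, 1], [1, 0]], [a_n, a_{n−1}]ᵀ = C·[a_{n−1}, a_{n−2}]ᵀ, so [a_8, a_7]ᵀ = C⁷·[a_1, a_0]ᵀ.
C⁷ = [[3927, 1189], [1189, 360]], giving [a_8, a_7]ᵀ = [[-3567], [-1080]].

-3567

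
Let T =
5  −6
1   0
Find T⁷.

[[6305, −12354], [2059, −3990]]

tr T = 5 and det T = 6, so the characteristic polynomial is λ² − (5)λ + (6) with roots 3 and 2.
Eigenvectors give P = [[3, 2], [1, 1]] with P⁻¹ = [[1, −2], [−1, 3]], and T = P·diag(3, 2)·P⁻¹.
Then T⁷ = P·diag(2187, 128)·P⁻¹ = [[6561, 256], [2187, 128]] · [[1, −2], [−1, 3]] = [[6305, −12354], [2059, −3990]].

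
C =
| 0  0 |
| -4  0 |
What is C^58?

[[0, 0], [0, 0]]

C is strictly triangular, hence nilpotent: C^2 = 0, so C^58 = 0.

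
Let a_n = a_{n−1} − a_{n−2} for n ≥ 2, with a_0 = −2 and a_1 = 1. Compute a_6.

−2

With companion matrix C = [[1, −1], [1, 0]], [a_n, a_{n−1}]ᵀ = C·[a_{n−1}, a_{n−2}]ᵀ, so [a_6, a_5]ᵀ = C⁵·[a_1, a_0]ᵀ.
C⁵ = [[0, 1], [−1, 1]], giving [a_6, a_5]ᵀ = [[−2], [−3]].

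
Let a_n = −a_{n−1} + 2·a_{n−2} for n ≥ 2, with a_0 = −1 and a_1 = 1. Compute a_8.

With companion matrix M = [[−1, 2], [1, 0]], [a_n, a_{n−1}]ᵀ = M·[a_{n−1}, a_{n−2}]ᵀ, so [a_8, a_7]ᵀ = M⁷·[a_1, a_0]ᵀ.
M⁷ = [[−85, 86], [43, −42]], giving [a_8, a_7]ᵀ = [[−171], [85]].

−171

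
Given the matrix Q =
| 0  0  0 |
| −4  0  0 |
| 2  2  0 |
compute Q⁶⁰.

[[0, 0, 0], [0, 0, 0], [0, 0, 0]]

Q is strictly triangular, hence nilpotent: Q³ = 0, so Q⁶⁰ = 0.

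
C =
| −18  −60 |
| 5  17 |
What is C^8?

tr C = −1 and det C = −6, so the characteristic polynomial is λ² − (−1)λ + (−6) with roots 2 and −3.
Eigenvectors give P = [[−3, −4], [1, 1]] with P⁻¹ = [[1, 4], [−1, −3]], and C = P·diag(2, −3)·P⁻¹.
Then C^8 = P·diag(256, 6561)·P⁻¹ = [[−768, −26244], [256, 6561]] · [[1, 4], [−1, −3]] = [[25476, 75660], [−6305, −18659]].

[[25476, 75660], [−6305, −18659]]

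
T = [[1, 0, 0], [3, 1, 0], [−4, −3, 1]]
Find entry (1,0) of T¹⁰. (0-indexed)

T = I + N where N = [[0, 0, 0], [3, 0, 0], [−4, −3, 0]] is strictly lower-triangular, so N³ = 0.
(I + N)¹⁰ = I + 10·N + 45·N² = [[1, 0, 0], [30, 1, 0], [−445, −30, 1]].

30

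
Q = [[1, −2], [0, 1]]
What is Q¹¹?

[[1, −22], [0, 1]]

Q = I + N where N = [[0, −2], [0, 0]] is strictly upper-triangular, so N² = 0.
(I + N)¹¹ = I + 11·N = [[1, −22], [0, 1]].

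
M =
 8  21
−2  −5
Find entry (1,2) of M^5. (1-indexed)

tr M = 3 and det M = 2, so the characteristic polynomial is λ² − (3)λ + (2) with roots 2 and 1.
Eigenvectors give P = [[−7, 3], [2, −1]] with P⁻¹ = [[−1, −3], [−2, −7]], and M = P·diag(2, 1)·P⁻¹.
Then M^5 = P·diag(32, 1)·P⁻¹ = [[−224, 3], [64, −1]] · [[−1, −3], [−2, −7]] = [[218, 651], [−62, −185]].

651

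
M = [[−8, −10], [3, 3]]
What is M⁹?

[[−115538, −191710], [57513, 95343]]

tr M = −5 and det M = 6, so the characteristic polynomial is λ² − (−5)λ + (6) with roots −2 and −3.
Eigenvectors give P = [[−5, −2], [3, 1]] with P⁻¹ = [[1, 2], [−3, −5]], and M = P·diag(−2, −3)·P⁻¹.
Then M⁹ = P·diag(−512, −19683)·P⁻¹ = [[2560, 39366], [−1536, −19683]] · [[1, 2], [−3, −5]] = [[−115538, −191710], [57513, 95343]].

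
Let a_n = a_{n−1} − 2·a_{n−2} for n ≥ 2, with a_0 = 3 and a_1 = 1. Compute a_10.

91

With companion matrix T = [[1, −2], [1, 0]], [a_n, a_{n−1}]ᵀ = T·[a_{n−1}, a_{n−2}]ᵀ, so [a_10, a_9]ᵀ = T^9·[a_1, a_0]ᵀ.
T^9 = [[−11, 34], [−17, 6]], giving [a_10, a_9]ᵀ = [[91], [1]].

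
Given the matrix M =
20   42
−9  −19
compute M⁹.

[[3590, 7182], [−1539, −3079]]

tr M = 1 and det M = −2, so the characteristic polynomial is λ² − (1)λ + (−2) with roots −1 and 2.
Eigenvectors give P = [[−2, 7], [1, −3]] with P⁻¹ = [[3, 7], [1, 2]], and M = P·diag(−1, 2)·P⁻¹.
Then M⁹ = P·diag(−1, 512)·P⁻¹ = [[2, 3584], [−1, −1536]] · [[3, 7], [1, 2]] = [[3590, 7182], [−1539, −3079]].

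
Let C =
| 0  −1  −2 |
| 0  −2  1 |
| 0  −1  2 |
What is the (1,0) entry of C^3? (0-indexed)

C^2 = [[0, 4, −5], [0, 3, 0], [0, 0, 3]]
C^3 = [[0, −3, −6], [0, −6, 3], [0, −3, 6]]

0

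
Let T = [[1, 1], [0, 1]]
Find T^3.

[[1, 3], [0, 1]]

T = I + N where N = [[0, 1], [0, 0]] is strictly upper-triangular, so N^2 = 0.
(I + N)^3 = I + 3·N = [[1, 3], [0, 1]].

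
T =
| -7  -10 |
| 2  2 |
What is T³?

tr T = -5 and det T = 6, so the characteristic polynomial is λ² − (-5)λ + (6) with roots -3 and -2.
Eigenvectors give P = [[-5, 2], [2, -1]] with P⁻¹ = [[-1, -2], [-2, -5]], and T = P·diag(-3, -2)·P⁻¹.
Then T³ = P·diag(-27, -8)·P⁻¹ = [[135, -16], [-54, 8]] · [[-1, -2], [-2, -5]] = [[-103, -190], [38, 68]].

[[-103, -190], [38, 68]]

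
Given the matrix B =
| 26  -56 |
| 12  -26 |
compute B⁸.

tr B = 0 and det B = -4, so the characteristic polynomial is λ² − (0)λ + (-4) with roots 2 and -2.
Eigenvectors give P = [[7, 2], [3, 1]] with P⁻¹ = [[1, -2], [-3, 7]], and B = P·diag(2, -2)·P⁻¹.
Then B⁸ = P·diag(256, 256)·P⁻¹ = [[1792, 512], [768, 256]] · [[1, -2], [-3, 7]] = [[256, 0], [0, 256]].

[[256, 0], [0, 256]]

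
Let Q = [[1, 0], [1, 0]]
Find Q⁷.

Q² = Q (a projection; rank 1, trace 1), so Q⁷ = Q.

[[1, 0], [1, 0]]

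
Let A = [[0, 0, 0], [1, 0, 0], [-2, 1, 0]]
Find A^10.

[[0, 0, 0], [0, 0, 0], [0, 0, 0]]

A is strictly triangular, hence nilpotent: A^3 = 0, so A^10 = 0.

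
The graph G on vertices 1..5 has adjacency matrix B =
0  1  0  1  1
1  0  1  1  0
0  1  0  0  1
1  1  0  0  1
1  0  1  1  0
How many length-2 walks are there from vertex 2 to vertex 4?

The number of length-2 walks from vertex 2 to vertex 4 is entry (2,4) of B^2, where B is the adjacency matrix.
B^2 = [[3, 1, 2, 2, 1], [1, 3, 0, 1, 3], [2, 0, 2, 2, 0], [2, 1, 2, 3, 1], [1, 3, 0, 1, 3]]

1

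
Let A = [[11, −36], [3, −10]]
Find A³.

tr A = 1 and det A = −2, so the characteristic polynomial is λ² − (1)λ + (−2) with roots −1 and 2.
Eigenvectors give P = [[3, 4], [1, 1]] with P⁻¹ = [[−1, 4], [1, −3]], and A = P·diag(−1, 2)·P⁻¹.
Then A³ = P·diag(−1, 8)·P⁻¹ = [[−3, 32], [−1, 8]] · [[−1, 4], [1, −3]] = [[35, −108], [9, −28]].

[[35, −108], [9, −28]]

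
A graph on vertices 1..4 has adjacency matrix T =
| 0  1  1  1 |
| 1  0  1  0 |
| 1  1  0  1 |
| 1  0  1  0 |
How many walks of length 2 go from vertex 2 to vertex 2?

The number of length-2 walks from vertex 2 to vertex 2 is entry (2,2) of T², where T is the adjacency matrix.
T² = [[3, 1, 2, 1], [1, 2, 1, 2], [2, 1, 3, 1], [1, 2, 1, 2]]

2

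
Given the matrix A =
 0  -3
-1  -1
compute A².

[[3, 3], [1, 4]]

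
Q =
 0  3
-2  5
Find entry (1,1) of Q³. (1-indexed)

-30

tr Q = 5 and det Q = 6, so the characteristic polynomial is λ² − (5)λ + (6) with roots 2 and 3.
Eigenvectors give P = [[3, 1], [2, 1]] with P⁻¹ = [[1, -1], [-2, 3]], and Q = P·diag(2, 3)·P⁻¹.
Then Q³ = P·diag(8, 27)·P⁻¹ = [[24, 27], [16, 27]] · [[1, -1], [-2, 3]] = [[-30, 57], [-38, 65]].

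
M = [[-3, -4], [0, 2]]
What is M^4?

[[81, 52], [0, 16]]

M^2 = [[9, 4], [0, 4]]
M^3 = [[-27, -28], [0, 8]]
M^4 = [[81, 52], [0, 16]]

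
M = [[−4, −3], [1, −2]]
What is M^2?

[[13, 18], [−6, 1]]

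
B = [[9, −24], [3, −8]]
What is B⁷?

B² = B (a projection; rank 1, trace 1), so B⁷ = B.

[[9, −24], [3, −8]]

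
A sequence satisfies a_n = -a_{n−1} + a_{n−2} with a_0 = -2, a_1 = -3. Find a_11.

-157

With companion matrix T = [[-1, 1], [1, 0]], [a_n, a_{n−1}]ᵀ = T·[a_{n−1}, a_{n−2}]ᵀ, so [a_11, a_10]ᵀ = T¹⁰·[a_1, a_0]ᵀ.
T¹⁰ = [[89, -55], [-55, 34]], giving [a_11, a_10]ᵀ = [[-157], [97]].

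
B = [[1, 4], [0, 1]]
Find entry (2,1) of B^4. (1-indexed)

B = I + N where N = [[0, 4], [0, 0]] is strictly upper-triangular, so N^2 = 0.
(I + N)^4 = I + 4·N = [[1, 16], [0, 1]].

0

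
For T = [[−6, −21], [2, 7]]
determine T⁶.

T² = T (a projection; rank 1, trace 1), so T⁶ = T.

[[−6, −21], [2, 7]]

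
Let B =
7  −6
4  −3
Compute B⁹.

tr B = 4 and det B = 3, so the characteristic polynomial is λ² − (4)λ + (3) with roots 3 and 1.
Eigenvectors give P = [[3, −1], [2, −1]] with P⁻¹ = [[1, −1], [2, −3]], and B = P·diag(3, 1)·P⁻¹.
Then B⁹ = P·diag(19683, 1)·P⁻¹ = [[59049, −1], [39366, −1]] · [[1, −1], [2, −3]] = [[59047, −59046], [39364, −39363]].

[[59047, −59046], [39364, −39363]]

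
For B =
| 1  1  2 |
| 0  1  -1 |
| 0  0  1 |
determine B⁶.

B = I + N where N = [[0, 1, 2], [0, 0, -1], [0, 0, 0]] is strictly upper-triangular, so N³ = 0.
(I + N)⁶ = I + 6·N + 15·N² = [[1, 6, -3], [0, 1, -6], [0, 0, 1]].

[[1, 6, -3], [0, 1, -6], [0, 0, 1]]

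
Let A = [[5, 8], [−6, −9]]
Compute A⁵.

tr A = −4 and det A = 3, so the characteristic polynomial is λ² − (−4)λ + (3) with roots −3 and −1.
Eigenvectors give P = [[1, −4], [−1, 3]] with P⁻¹ = [[−3, −4], [−1, −1]], and A = P·diag(−3, −1)·P⁻¹.
Then A⁵ = P·diag(−243, −1)·P⁻¹ = [[−243, 4], [243, −3]] · [[−3, −4], [−1, −1]] = [[725, 968], [−726, −969]].

[[725, 968], [−726, −969]]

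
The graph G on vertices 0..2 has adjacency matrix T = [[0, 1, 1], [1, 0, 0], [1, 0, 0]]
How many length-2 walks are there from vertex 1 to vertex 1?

The number of length-2 walks from vertex 1 to vertex 1 is entry (1,1) of T², where T is the adjacency matrix.
T² = [[2, 0, 0], [0, 1, 1], [0, 1, 1]]

1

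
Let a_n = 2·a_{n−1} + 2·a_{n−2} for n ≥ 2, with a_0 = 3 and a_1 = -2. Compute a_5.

With companion matrix Q = [[2, 2], [1, 0]], [a_n, a_{n−1}]ᵀ = Q·[a_{n−1}, a_{n−2}]ᵀ, so [a_5, a_4]ᵀ = Q⁴·[a_1, a_0]ᵀ.
Q⁴ = [[44, 32], [16, 12]], giving [a_5, a_4]ᵀ = [[8], [4]].

8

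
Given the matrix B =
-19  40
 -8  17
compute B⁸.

[[32801, -65600], [13120, -26239]]

tr B = -2 and det B = -3, so the characteristic polynomial is λ² − (-2)λ + (-3) with roots 1 and -3.
Eigenvectors give P = [[2, -5], [1, -2]] with P⁻¹ = [[-2, 5], [-1, 2]], and B = P·diag(1, -3)·P⁻¹.
Then B⁸ = P·diag(1, 6561)·P⁻¹ = [[2, -32805], [1, -13122]] · [[-2, 5], [-1, 2]] = [[32801, -65600], [13120, -26239]].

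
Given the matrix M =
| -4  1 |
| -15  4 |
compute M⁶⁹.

M² = I (check: tr M = 0 and det M = -1), so M⁶⁹ = M since 69 is odd.

[[-4, 1], [-15, 4]]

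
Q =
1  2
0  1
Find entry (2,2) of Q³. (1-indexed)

Q = I + N where N = [[0, 2], [0, 0]] is strictly upper-triangular, so N² = 0.
(I + N)³ = I + 3·N = [[1, 6], [0, 1]].

1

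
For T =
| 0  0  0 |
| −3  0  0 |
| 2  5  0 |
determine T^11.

T is strictly triangular, hence nilpotent: T^3 = 0, so T^11 = 0.

[[0, 0, 0], [0, 0, 0], [0, 0, 0]]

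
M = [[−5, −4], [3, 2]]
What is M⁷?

[[−509, −508], [381, 380]]

tr M = −3 and det M = 2, so the characteristic polynomial is λ² − (−3)λ + (2) with roots −1 and −2.
Eigenvectors give P = [[1, −4], [−1, 3]] with P⁻¹ = [[−3, −4], [−1, −1]], and M = P·diag(−1, −2)·P⁻¹.
Then M⁷ = P·diag(−1, −128)·P⁻¹ = [[−1, 512], [1, −384]] · [[−3, −4], [−1, −1]] = [[−509, −508], [381, 380]].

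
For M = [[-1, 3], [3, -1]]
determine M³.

M² = [[10, -6], [-6, 10]]
M³ = [[-28, 36], [36, -28]]

[[-28, 36], [36, -28]]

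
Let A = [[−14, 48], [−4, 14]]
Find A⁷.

tr A = 0 and det A = −4, so the characteristic polynomial is λ² − (0)λ + (−4) with roots −2 and 2.
Eigenvectors give P = [[4, 3], [1, 1]] with P⁻¹ = [[1, −3], [−1, 4]], and A = P·diag(−2, 2)·P⁻¹.
Then A⁷ = P·diag(−128, 128)·P⁻¹ = [[−512, 384], [−128, 128]] · [[1, −3], [−1, 4]] = [[−896, 3072], [−256, 896]].

[[−896, 3072], [−256, 896]]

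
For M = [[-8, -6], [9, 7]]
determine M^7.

[[-386, -258], [387, 259]]

tr M = -1 and det M = -2, so the characteristic polynomial is λ² − (-1)λ + (-2) with roots 1 and -2.
Eigenvectors give P = [[-2, -1], [3, 1]] with P⁻¹ = [[1, 1], [-3, -2]], and M = P·diag(1, -2)·P⁻¹.
Then M^7 = P·diag(1, -128)·P⁻¹ = [[-2, 128], [3, -128]] · [[1, 1], [-3, -2]] = [[-386, -258], [387, 259]].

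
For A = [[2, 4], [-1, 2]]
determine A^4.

A^2 = [[0, 16], [-4, 0]]
A^3 = [[-16, 32], [-8, -16]]
A^4 = [[-64, 0], [0, -64]]

[[-64, 0], [0, -64]]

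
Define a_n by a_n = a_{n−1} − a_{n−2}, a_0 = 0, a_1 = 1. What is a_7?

1

With companion matrix A = [[1, −1], [1, 0]], [a_n, a_{n−1}]ᵀ = A·[a_{n−1}, a_{n−2}]ᵀ, so [a_7, a_6]ᵀ = A⁶·[a_1, a_0]ᵀ.
A⁶ = [[1, 0], [0, 1]], giving [a_7, a_6]ᵀ = [[1], [0]].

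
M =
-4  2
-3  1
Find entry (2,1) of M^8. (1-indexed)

765

tr M = -3 and det M = 2, so the characteristic polynomial is λ² − (-3)λ + (2) with roots -2 and -1.
Eigenvectors give P = [[1, -2], [1, -3]] with P⁻¹ = [[3, -2], [1, -1]], and M = P·diag(-2, -1)·P⁻¹.
Then M^8 = P·diag(256, 1)·P⁻¹ = [[256, -2], [256, -3]] · [[3, -2], [1, -1]] = [[766, -510], [765, -509]].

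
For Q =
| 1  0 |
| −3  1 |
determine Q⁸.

[[1, 0], [−24, 1]]

Q = I + N where N = [[0, 0], [−3, 0]] is strictly lower-triangular, so N² = 0.
(I + N)⁸ = I + 8·N = [[1, 0], [−24, 1]].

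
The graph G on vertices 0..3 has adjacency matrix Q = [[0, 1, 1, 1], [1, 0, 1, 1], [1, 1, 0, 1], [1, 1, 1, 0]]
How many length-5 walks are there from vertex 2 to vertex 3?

The number of length-5 walks from vertex 2 to vertex 3 is entry (2,3) of Q^5, where Q is the adjacency matrix.
Q^2 = [[3, 2, 2, 2], [2, 3, 2, 2], [2, 2, 3, 2], [2, 2, 2, 3]]
Q^3 = [[6, 7, 7, 7], [7, 6, 7, 7], [7, 7, 6, 7], [7, 7, 7, 6]]
Q^4 = [[21, 20, 20, 20], [20, 21, 20, 20], [20, 20, 21, 20], [20, 20, 20, 21]]
Q^5 = [[60, 61, 61, 61], [61, 60, 61, 61], [61, 61, 60, 61], [61, 61, 61, 60]]

61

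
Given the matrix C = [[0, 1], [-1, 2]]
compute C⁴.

[[-3, 4], [-4, 5]]

C² = [[-1, 2], [-2, 3]]
C³ = [[-2, 3], [-3, 4]]
C⁴ = [[-3, 4], [-4, 5]]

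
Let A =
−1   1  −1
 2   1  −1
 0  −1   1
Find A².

[[3, 1, −1], [0, 4, −4], [−2, −2, 2]]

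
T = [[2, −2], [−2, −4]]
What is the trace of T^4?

T^2 = [[8, 4], [4, 20]]
T^3 = [[8, −32], [−32, −88]]
T^4 = [[80, 112], [112, 416]]

496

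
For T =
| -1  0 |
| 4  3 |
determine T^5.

tr T = 2 and det T = -3, so the characteristic polynomial is λ² − (2)λ + (-3) with roots 3 and -1.
Eigenvectors give P = [[0, -1], [1, 1]] with P⁻¹ = [[1, 1], [-1, 0]], and T = P·diag(3, -1)·P⁻¹.
Then T^5 = P·diag(243, -1)·P⁻¹ = [[0, 1], [243, -1]] · [[1, 1], [-1, 0]] = [[-1, 0], [244, 243]].

[[-1, 0], [244, 243]]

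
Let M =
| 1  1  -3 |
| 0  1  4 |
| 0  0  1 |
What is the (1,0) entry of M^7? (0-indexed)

0

M = I + N where N = [[0, 1, -3], [0, 0, 4], [0, 0, 0]] is strictly upper-triangular, so N^3 = 0.
(I + N)^7 = I + 7·N + 21·N^2 = [[1, 7, 63], [0, 1, 28], [0, 0, 1]].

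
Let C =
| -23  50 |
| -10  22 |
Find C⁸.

tr C = -1 and det C = -6, so the characteristic polynomial is λ² − (-1)λ + (-6) with roots -3 and 2.
Eigenvectors give P = [[-5, -2], [-2, -1]] with P⁻¹ = [[-1, 2], [2, -5]], and C = P·diag(-3, 2)·P⁻¹.
Then C⁸ = P·diag(6561, 256)·P⁻¹ = [[-32805, -512], [-13122, -256]] · [[-1, 2], [2, -5]] = [[31781, -63050], [12610, -24964]].

[[31781, -63050], [12610, -24964]]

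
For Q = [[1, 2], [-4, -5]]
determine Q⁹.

[[19681, 19682], [-39364, -39365]]

tr Q = -4 and det Q = 3, so the characteristic polynomial is λ² − (-4)λ + (3) with roots -1 and -3.
Eigenvectors give P = [[-1, -1], [1, 2]] with P⁻¹ = [[-2, -1], [1, 1]], and Q = P·diag(-1, -3)·P⁻¹.
Then Q⁹ = P·diag(-1, -19683)·P⁻¹ = [[1, 19683], [-1, -39366]] · [[-2, -1], [1, 1]] = [[19681, 19682], [-39364, -39365]].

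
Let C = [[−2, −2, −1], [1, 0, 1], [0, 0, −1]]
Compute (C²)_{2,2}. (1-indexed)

−2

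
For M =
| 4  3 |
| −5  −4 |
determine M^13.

M² = I (check: tr M = 0 and det M = −1), so M^13 = M since 13 is odd.

[[4, 3], [−5, −4]]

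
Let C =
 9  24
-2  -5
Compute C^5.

tr C = 4 and det C = 3, so the characteristic polynomial is λ² − (4)λ + (3) with roots 3 and 1.
Eigenvectors give P = [[-4, -3], [1, 1]] with P⁻¹ = [[-1, -3], [1, 4]], and C = P·diag(3, 1)·P⁻¹.
Then C^5 = P·diag(243, 1)·P⁻¹ = [[-972, -3], [243, 1]] · [[-1, -3], [1, 4]] = [[969, 2904], [-242, -725]].

[[969, 2904], [-242, -725]]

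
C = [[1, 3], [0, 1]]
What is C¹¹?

[[1, 33], [0, 1]]

C = I + N where N = [[0, 3], [0, 0]] is strictly upper-triangular, so N² = 0.
(I + N)¹¹ = I + 11·N = [[1, 33], [0, 1]].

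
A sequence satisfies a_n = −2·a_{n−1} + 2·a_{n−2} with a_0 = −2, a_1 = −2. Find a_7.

With companion matrix C = [[−2, 2], [1, 0]], [a_n, a_{n−1}]ᵀ = C·[a_{n−1}, a_{n−2}]ᵀ, so [a_7, a_6]ᵀ = C⁶·[a_1, a_0]ᵀ.
C⁶ = [[328, −240], [−120, 88]], giving [a_7, a_6]ᵀ = [[−176], [64]].

−176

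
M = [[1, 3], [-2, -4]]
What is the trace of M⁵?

tr M = -3 and det M = 2, so the characteristic polynomial is λ² − (-3)λ + (2) with roots -2 and -1.
Eigenvectors give P = [[-1, 3], [1, -2]] with P⁻¹ = [[2, 3], [1, 1]], and M = P·diag(-2, -1)·P⁻¹.
Then M⁵ = P·diag(-32, -1)·P⁻¹ = [[32, -3], [-32, 2]] · [[2, 3], [1, 1]] = [[61, 93], [-62, -94]].

-33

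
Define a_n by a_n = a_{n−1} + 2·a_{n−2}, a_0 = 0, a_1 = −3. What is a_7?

With companion matrix B = [[1, 2], [1, 0]], [a_n, a_{n−1}]ᵀ = B·[a_{n−1}, a_{n−2}]ᵀ, so [a_7, a_6]ᵀ = B⁶·[a_1, a_0]ᵀ.
B⁶ = [[43, 42], [21, 22]], giving [a_7, a_6]ᵀ = [[−129], [−63]].

−129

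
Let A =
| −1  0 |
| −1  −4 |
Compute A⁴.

[[1, 0], [85, 256]]

A² = [[1, 0], [5, 16]]
A³ = [[−1, 0], [−21, −64]]
A⁴ = [[1, 0], [85, 256]]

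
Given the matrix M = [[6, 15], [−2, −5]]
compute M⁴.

[[6, 15], [−2, −5]]

M² = M (a projection; rank 1, trace 1), so M⁴ = M.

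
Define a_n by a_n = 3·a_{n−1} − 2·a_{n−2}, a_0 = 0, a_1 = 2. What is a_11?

4094

With companion matrix Q = [[3, −2], [1, 0]], [a_n, a_{n−1}]ᵀ = Q·[a_{n−1}, a_{n−2}]ᵀ, so [a_11, a_10]ᵀ = Q¹⁰·[a_1, a_0]ᵀ.
Q¹⁰ = [[2047, −2046], [1023, −1022]], giving [a_11, a_10]ᵀ = [[4094], [2046]].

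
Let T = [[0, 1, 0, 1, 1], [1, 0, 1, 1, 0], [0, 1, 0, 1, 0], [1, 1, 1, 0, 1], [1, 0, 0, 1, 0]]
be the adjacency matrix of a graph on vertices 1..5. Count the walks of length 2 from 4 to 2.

2

The number of length-2 walks from vertex 4 to vertex 2 is entry (4,2) of T², where T is the adjacency matrix.
T² = [[3, 1, 2, 2, 1], [1, 3, 1, 2, 2], [2, 1, 2, 1, 1], [2, 2, 1, 4, 1], [1, 2, 1, 1, 2]]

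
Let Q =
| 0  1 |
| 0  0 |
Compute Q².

[[0, 0], [0, 0]]

Q is strictly triangular, hence nilpotent: Q² = 0, so Q² = 0.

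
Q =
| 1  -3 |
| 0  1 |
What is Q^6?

Q = I + N where N = [[0, -3], [0, 0]] is strictly upper-triangular, so N^2 = 0.
(I + N)^6 = I + 6·N = [[1, -18], [0, 1]].

[[1, -18], [0, 1]]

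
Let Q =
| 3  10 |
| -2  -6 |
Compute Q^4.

tr Q = -3 and det Q = 2, so the characteristic polynomial is λ² − (-3)λ + (2) with roots -2 and -1.
Eigenvectors give P = [[-2, 5], [1, -2]] with P⁻¹ = [[2, 5], [1, 2]], and Q = P·diag(-2, -1)·P⁻¹.
Then Q^4 = P·diag(16, 1)·P⁻¹ = [[-32, 5], [16, -2]] · [[2, 5], [1, 2]] = [[-59, -150], [30, 76]].

[[-59, -150], [30, 76]]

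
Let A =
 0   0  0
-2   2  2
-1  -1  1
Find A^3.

A^2 = [[0, 0, 0], [-6, 2, 6], [1, -3, -1]]
A^3 = [[0, 0, 0], [-10, -2, 10], [7, -5, -7]]

[[0, 0, 0], [-10, -2, 10], [7, -5, -7]]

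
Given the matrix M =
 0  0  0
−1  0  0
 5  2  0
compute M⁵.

[[0, 0, 0], [0, 0, 0], [0, 0, 0]]

M is strictly triangular, hence nilpotent: M³ = 0, so M⁵ = 0.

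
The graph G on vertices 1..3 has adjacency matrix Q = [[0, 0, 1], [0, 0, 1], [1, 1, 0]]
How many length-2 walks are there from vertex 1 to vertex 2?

The number of length-2 walks from vertex 1 to vertex 2 is entry (1,2) of Q², where Q is the adjacency matrix.
Q² = [[1, 1, 0], [1, 1, 0], [0, 0, 2]]

1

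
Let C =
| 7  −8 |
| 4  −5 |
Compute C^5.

tr C = 2 and det C = −3, so the characteristic polynomial is λ² − (2)λ + (−3) with roots −1 and 3.
Eigenvectors give P = [[−1, 2], [−1, 1]] with P⁻¹ = [[1, −2], [1, −1]], and C = P·diag(−1, 3)·P⁻¹.
Then C^5 = P·diag(−1, 243)·P⁻¹ = [[1, 486], [1, 243]] · [[1, −2], [1, −1]] = [[487, −488], [244, −245]].

[[487, −488], [244, −245]]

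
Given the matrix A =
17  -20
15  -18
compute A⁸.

tr A = -1 and det A = -6, so the characteristic polynomial is λ² − (-1)λ + (-6) with roots 2 and -3.
Eigenvectors give P = [[-4, -1], [-3, -1]] with P⁻¹ = [[-1, 1], [3, -4]], and A = P·diag(2, -3)·P⁻¹.
Then A⁸ = P·diag(256, 6561)·P⁻¹ = [[-1024, -6561], [-768, -6561]] · [[-1, 1], [3, -4]] = [[-18659, 25220], [-18915, 25476]].

[[-18659, 25220], [-18915, 25476]]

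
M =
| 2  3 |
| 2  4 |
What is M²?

[[10, 18], [12, 22]]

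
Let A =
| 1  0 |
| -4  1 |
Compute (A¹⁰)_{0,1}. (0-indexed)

A = I + N where N = [[0, 0], [-4, 0]] is strictly lower-triangular, so N² = 0.
(I + N)¹⁰ = I + 10·N = [[1, 0], [-40, 1]].

0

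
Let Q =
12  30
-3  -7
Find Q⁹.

[[192222, 575130], [-57513, -172027]]

tr Q = 5 and det Q = 6, so the characteristic polynomial is λ² − (5)λ + (6) with roots 2 and 3.
Eigenvectors give P = [[-3, 10], [1, -3]] with P⁻¹ = [[3, 10], [1, 3]], and Q = P·diag(2, 3)·P⁻¹.
Then Q⁹ = P·diag(512, 19683)·P⁻¹ = [[-1536, 196830], [512, -59049]] · [[3, 10], [1, 3]] = [[192222, 575130], [-57513, -172027]].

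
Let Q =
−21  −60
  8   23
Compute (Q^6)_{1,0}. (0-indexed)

tr Q = 2 and det Q = −3, so the characteristic polynomial is λ² − (2)λ + (−3) with roots −1 and 3.
Eigenvectors give P = [[−3, −5], [1, 2]] with P⁻¹ = [[−2, −5], [1, 3]], and Q = P·diag(−1, 3)·P⁻¹.
Then Q^6 = P·diag(1, 729)·P⁻¹ = [[−3, −3645], [1, 1458]] · [[−2, −5], [1, 3]] = [[−3639, −10920], [1456, 4369]].

1456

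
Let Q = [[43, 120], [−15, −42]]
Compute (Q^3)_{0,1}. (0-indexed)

840

tr Q = 1 and det Q = −6, so the characteristic polynomial is λ² − (1)λ + (−6) with roots −2 and 3.
Eigenvectors give P = [[−8, −3], [3, 1]] with P⁻¹ = [[1, 3], [−3, −8]], and Q = P·diag(−2, 3)·P⁻¹.
Then Q^3 = P·diag(−8, 27)·P⁻¹ = [[64, −81], [−24, 27]] · [[1, 3], [−3, −8]] = [[307, 840], [−105, −288]].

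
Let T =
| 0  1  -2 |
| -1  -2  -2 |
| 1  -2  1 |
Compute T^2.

[[-3, 2, -4], [0, 7, 4], [3, 3, 3]]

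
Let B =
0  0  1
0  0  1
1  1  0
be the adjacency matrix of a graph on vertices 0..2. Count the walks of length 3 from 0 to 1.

0

The number of length-3 walks from vertex 0 to vertex 1 is entry (0,1) of B^3, where B is the adjacency matrix.
B^2 = [[1, 1, 0], [1, 1, 0], [0, 0, 2]]
B^3 = [[0, 0, 2], [0, 0, 2], [2, 2, 0]]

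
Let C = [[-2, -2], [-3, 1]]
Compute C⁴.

[[106, 34], [51, 55]]

C² = [[10, 2], [3, 7]]
C³ = [[-26, -18], [-27, 1]]
C⁴ = [[106, 34], [51, 55]]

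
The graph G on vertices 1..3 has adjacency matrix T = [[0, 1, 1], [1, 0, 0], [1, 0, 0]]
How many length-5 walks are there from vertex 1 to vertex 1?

0

The number of length-5 walks from vertex 1 to vertex 1 is entry (1,1) of T⁵, where T is the adjacency matrix.
T² = [[2, 0, 0], [0, 1, 1], [0, 1, 1]]
T³ = [[0, 2, 2], [2, 0, 0], [2, 0, 0]]
T⁴ = [[4, 0, 0], [0, 2, 2], [0, 2, 2]]
T⁵ = [[0, 4, 4], [4, 0, 0], [4, 0, 0]]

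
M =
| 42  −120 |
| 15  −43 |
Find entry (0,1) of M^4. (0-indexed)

1560

tr M = −1 and det M = −6, so the characteristic polynomial is λ² − (−1)λ + (−6) with roots 2 and −3.
Eigenvectors give P = [[3, −8], [1, −3]] with P⁻¹ = [[3, −8], [1, −3]], and M = P·diag(2, −3)·P⁻¹.
Then M^4 = P·diag(16, 81)·P⁻¹ = [[48, −648], [16, −243]] · [[3, −8], [1, −3]] = [[−504, 1560], [−195, 601]].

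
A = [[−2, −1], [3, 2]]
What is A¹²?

A² = I (check: tr A = 0 and det A = −1), so A¹² = I since 12 is even.

[[1, 0], [0, 1]]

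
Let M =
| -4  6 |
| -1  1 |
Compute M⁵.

tr M = -3 and det M = 2, so the characteristic polynomial is λ² − (-3)λ + (2) with roots -2 and -1.
Eigenvectors give P = [[3, -2], [1, -1]] with P⁻¹ = [[1, -2], [1, -3]], and M = P·diag(-2, -1)·P⁻¹.
Then M⁵ = P·diag(-32, -1)·P⁻¹ = [[-96, 2], [-32, 1]] · [[1, -2], [1, -3]] = [[-94, 186], [-31, 61]].

[[-94, 186], [-31, 61]]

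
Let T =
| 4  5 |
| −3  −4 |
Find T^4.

[[1, 0], [0, 1]]

T² = I (check: tr T = 0 and det T = −1), so T^4 = I since 4 is even.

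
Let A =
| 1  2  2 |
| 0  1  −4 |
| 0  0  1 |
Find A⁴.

[[1, 8, −40], [0, 1, −16], [0, 0, 1]]

A = I + N where N = [[0, 2, 2], [0, 0, −4], [0, 0, 0]] is strictly upper-triangular, so N³ = 0.
(I + N)⁴ = I + 4·N + 6·N² = [[1, 8, −40], [0, 1, −16], [0, 0, 1]].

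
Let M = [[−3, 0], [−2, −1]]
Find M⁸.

[[6561, 0], [6560, 1]]

tr M = −4 and det M = 3, so the characteristic polynomial is λ² − (−4)λ + (3) with roots −1 and −3.
Eigenvectors give P = [[0, 1], [−1, 1]] with P⁻¹ = [[1, −1], [1, 0]], and M = P·diag(−1, −3)·P⁻¹.
Then M⁸ = P·diag(1, 6561)·P⁻¹ = [[0, 6561], [−1, 6561]] · [[1, −1], [1, 0]] = [[6561, 0], [6560, 1]].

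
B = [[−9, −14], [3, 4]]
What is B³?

[[−141, −266], [57, 106]]

tr B = −5 and det B = 6, so the characteristic polynomial is λ² − (−5)λ + (6) with roots −3 and −2.
Eigenvectors give P = [[7, −2], [−3, 1]] with P⁻¹ = [[1, 2], [3, 7]], and B = P·diag(−3, −2)·P⁻¹.
Then B³ = P·diag(−27, −8)·P⁻¹ = [[−189, 16], [81, −8]] · [[1, 2], [3, 7]] = [[−141, −266], [57, 106]].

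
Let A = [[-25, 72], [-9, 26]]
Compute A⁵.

[[-265, 792], [-99, 296]]

tr A = 1 and det A = -2, so the characteristic polynomial is λ² − (1)λ + (-2) with roots 2 and -1.
Eigenvectors give P = [[8, -3], [3, -1]] with P⁻¹ = [[-1, 3], [-3, 8]], and A = P·diag(2, -1)·P⁻¹.
Then A⁵ = P·diag(32, -1)·P⁻¹ = [[256, 3], [96, 1]] · [[-1, 3], [-3, 8]] = [[-265, 792], [-99, 296]].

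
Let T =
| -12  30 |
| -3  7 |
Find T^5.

[[-2142, 6330], [-633, 1867]]

tr T = -5 and det T = 6, so the characteristic polynomial is λ² − (-5)λ + (6) with roots -2 and -3.
Eigenvectors give P = [[3, 10], [1, 3]] with P⁻¹ = [[-3, 10], [1, -3]], and T = P·diag(-2, -3)·P⁻¹.
Then T^5 = P·diag(-32, -243)·P⁻¹ = [[-96, -2430], [-32, -729]] · [[-3, 10], [1, -3]] = [[-2142, 6330], [-633, 1867]].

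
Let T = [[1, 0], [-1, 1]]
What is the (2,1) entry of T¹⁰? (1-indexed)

T = I + N where N = [[0, 0], [-1, 0]] is strictly lower-triangular, so N² = 0.
(I + N)¹⁰ = I + 10·N = [[1, 0], [-10, 1]].

-10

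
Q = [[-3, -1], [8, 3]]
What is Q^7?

[[-3, -1], [8, 3]]

Q² = I (check: tr Q = 0 and det Q = -1), so Q^7 = Q since 7 is odd.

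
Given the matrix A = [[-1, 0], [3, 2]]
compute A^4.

tr A = 1 and det A = -2, so the characteristic polynomial is λ² − (1)λ + (-2) with roots 2 and -1.
Eigenvectors give P = [[0, -1], [-1, 1]] with P⁻¹ = [[-1, -1], [-1, 0]], and A = P·diag(2, -1)·P⁻¹.
Then A^4 = P·diag(16, 1)·P⁻¹ = [[0, -1], [-16, 1]] · [[-1, -1], [-1, 0]] = [[1, 0], [15, 16]].

[[1, 0], [15, 16]]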